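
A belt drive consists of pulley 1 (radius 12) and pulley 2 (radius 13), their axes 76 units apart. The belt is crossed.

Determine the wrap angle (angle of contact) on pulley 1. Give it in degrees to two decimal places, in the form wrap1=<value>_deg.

wrap1=218.41_deg

crossed belt: β = asin((r1+r2)/C) = asin(25/76) = 19.2049°
wrap1 = wrap2 = π + 2β = 218.4098°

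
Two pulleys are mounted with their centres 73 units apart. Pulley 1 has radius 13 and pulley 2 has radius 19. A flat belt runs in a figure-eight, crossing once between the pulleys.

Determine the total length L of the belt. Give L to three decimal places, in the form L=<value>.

L=260.797

crossed belt: β = asin((r1+r2)/C) = asin(32/73) = 25.9990°
wrap1 = wrap2 = π + 2β = 231.9981°
tangent length = C·cosβ = 65.6125
L = (r1+r2)·wrap + 2·C·cosβ = 32·4.0491 + 2·65.6125 = 260.7972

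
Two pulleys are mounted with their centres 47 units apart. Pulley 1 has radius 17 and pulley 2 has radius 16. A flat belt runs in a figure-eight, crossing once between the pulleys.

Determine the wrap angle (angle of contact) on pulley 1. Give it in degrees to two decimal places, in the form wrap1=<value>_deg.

wrap1=269.20_deg

crossed belt: β = asin((r1+r2)/C) = asin(33/47) = 44.5980°
wrap1 = wrap2 = π + 2β = 269.1959°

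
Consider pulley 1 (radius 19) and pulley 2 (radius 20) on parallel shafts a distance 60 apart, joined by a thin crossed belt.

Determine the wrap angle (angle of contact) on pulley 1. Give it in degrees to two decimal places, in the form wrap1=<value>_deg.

wrap1=261.08_deg

crossed belt: β = asin((r1+r2)/C) = asin(39/60) = 40.5416°
wrap1 = wrap2 = π + 2β = 261.0832°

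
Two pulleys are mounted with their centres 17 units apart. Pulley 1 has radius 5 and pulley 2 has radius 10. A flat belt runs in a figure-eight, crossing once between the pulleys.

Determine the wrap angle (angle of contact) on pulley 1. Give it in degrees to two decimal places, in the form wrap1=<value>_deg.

crossed belt: β = asin((r1+r2)/C) = asin(15/17) = 61.9275°
wrap1 = wrap2 = π + 2β = 303.8550°

wrap1=303.86_deg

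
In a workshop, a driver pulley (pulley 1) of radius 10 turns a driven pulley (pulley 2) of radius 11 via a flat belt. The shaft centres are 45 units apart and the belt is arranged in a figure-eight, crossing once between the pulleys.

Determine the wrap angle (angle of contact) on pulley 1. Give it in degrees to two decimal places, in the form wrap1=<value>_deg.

crossed belt: β = asin((r1+r2)/C) = asin(21/45) = 27.8181°
wrap1 = wrap2 = π + 2β = 235.6363°

wrap1=235.64_deg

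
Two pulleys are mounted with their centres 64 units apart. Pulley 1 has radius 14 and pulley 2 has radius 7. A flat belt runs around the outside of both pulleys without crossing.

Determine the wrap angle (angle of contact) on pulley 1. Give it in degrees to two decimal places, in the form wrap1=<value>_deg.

open belt: β = asin((r2−r1)/C) = asin(-7/64) = -6.2793°
wrap1 = π − 2β = 192.5586°
wrap2 = π + 2β = 167.4414°

wrap1=192.56_deg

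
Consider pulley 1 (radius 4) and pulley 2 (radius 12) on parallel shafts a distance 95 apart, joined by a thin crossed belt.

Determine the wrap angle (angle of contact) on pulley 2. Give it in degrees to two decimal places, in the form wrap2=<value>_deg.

wrap2=199.39_deg

crossed belt: β = asin((r1+r2)/C) = asin(16/95) = 9.6960°
wrap1 = wrap2 = π + 2β = 199.3921°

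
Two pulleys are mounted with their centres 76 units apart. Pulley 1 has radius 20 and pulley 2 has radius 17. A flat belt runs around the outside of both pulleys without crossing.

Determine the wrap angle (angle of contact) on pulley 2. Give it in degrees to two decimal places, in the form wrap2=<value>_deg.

wrap2=175.48_deg

open belt: β = asin((r2−r1)/C) = asin(-3/76) = -2.2623°
wrap1 = π − 2β = 184.5245°
wrap2 = π + 2β = 175.4755°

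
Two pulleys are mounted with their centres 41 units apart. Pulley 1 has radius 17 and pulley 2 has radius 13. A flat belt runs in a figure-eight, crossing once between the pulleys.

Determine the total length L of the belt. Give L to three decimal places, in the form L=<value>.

L=199.390

crossed belt: β = asin((r1+r2)/C) = asin(30/41) = 47.0297°
wrap1 = wrap2 = π + 2β = 274.0594°
tangent length = C·cosβ = 27.9464
L = (r1+r2)·wrap + 2·C·cosβ = 30·4.7832 + 2·27.9464 = 199.3899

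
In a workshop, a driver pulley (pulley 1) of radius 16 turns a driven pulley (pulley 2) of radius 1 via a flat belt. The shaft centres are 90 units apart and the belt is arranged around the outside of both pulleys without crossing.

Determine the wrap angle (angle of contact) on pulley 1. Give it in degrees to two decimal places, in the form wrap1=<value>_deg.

open belt: β = asin((r2−r1)/C) = asin(-15/90) = -9.5941°
wrap1 = π − 2β = 199.1881°
wrap2 = π + 2β = 160.8119°

wrap1=199.19_deg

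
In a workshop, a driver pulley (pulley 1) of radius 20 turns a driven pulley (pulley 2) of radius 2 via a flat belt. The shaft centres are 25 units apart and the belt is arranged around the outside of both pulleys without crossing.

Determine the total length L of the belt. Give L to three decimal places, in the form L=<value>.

L=132.751

open belt: β = asin((r2−r1)/C) = asin(-18/25) = -46.0545°
wrap1 = π − 2β = 272.1090°
wrap2 = π + 2β = 87.8910°
tangent length = C·cosβ = 17.3494
L = r1·wrap1 + r2·wrap2 + 2·C·cosβ = 20·4.7492 + 2·1.5340 + 2·17.3494 = 132.7506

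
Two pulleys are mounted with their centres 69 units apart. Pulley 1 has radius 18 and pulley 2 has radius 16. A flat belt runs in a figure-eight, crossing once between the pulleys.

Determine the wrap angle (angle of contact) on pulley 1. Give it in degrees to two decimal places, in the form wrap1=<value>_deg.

wrap1=239.04_deg

crossed belt: β = asin((r1+r2)/C) = asin(34/69) = 29.5217°
wrap1 = wrap2 = π + 2β = 239.0435°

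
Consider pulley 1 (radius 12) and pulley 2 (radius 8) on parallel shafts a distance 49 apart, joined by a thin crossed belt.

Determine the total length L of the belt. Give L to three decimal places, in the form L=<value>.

L=169.115

crossed belt: β = asin((r1+r2)/C) = asin(20/49) = 24.0895°
wrap1 = wrap2 = π + 2β = 228.1790°
tangent length = C·cosβ = 44.7325
L = (r1+r2)·wrap + 2·C·cosβ = 20·3.9825 + 2·44.7325 = 169.1146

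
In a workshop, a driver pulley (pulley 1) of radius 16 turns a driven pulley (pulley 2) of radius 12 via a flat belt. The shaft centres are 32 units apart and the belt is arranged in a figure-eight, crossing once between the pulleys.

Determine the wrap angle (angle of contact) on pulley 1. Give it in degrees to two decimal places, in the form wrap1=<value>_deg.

wrap1=302.09_deg

crossed belt: β = asin((r1+r2)/C) = asin(28/32) = 61.0450°
wrap1 = wrap2 = π + 2β = 302.0900°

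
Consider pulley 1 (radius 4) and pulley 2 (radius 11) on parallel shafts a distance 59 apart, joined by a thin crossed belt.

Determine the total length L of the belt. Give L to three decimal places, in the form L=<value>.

crossed belt: β = asin((r1+r2)/C) = asin(15/59) = 14.7284°
wrap1 = wrap2 = π + 2β = 209.4568°
tangent length = C·cosβ = 57.0614
L = (r1+r2)·wrap + 2·C·cosβ = 15·3.6557 + 2·57.0614 = 168.9584

L=168.958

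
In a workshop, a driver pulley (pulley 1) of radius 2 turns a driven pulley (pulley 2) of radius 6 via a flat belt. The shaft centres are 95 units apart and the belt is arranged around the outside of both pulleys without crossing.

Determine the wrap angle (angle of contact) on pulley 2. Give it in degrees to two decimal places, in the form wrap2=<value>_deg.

wrap2=184.83_deg

open belt: β = asin((r2−r1)/C) = asin(4/95) = 2.4132°
wrap1 = π − 2β = 175.1737°
wrap2 = π + 2β = 184.8263°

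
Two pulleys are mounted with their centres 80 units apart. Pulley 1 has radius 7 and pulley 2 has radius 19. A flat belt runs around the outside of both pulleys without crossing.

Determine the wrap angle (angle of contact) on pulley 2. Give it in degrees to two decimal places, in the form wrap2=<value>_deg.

open belt: β = asin((r2−r1)/C) = asin(12/80) = 8.6269°
wrap1 = π − 2β = 162.7461°
wrap2 = π + 2β = 197.2539°

wrap2=197.25_deg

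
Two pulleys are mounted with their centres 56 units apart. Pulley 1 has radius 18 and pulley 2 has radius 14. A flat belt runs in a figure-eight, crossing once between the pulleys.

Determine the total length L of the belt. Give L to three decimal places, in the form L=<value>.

crossed belt: β = asin((r1+r2)/C) = asin(32/56) = 34.8499°
wrap1 = wrap2 = π + 2β = 249.6998°
tangent length = C·cosβ = 45.9565
L = (r1+r2)·wrap + 2·C·cosβ = 32·4.3581 + 2·45.9565 = 231.3717

L=231.372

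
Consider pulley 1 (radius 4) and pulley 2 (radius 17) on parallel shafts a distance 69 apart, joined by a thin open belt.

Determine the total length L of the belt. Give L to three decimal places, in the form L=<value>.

L=206.430

open belt: β = asin((r2−r1)/C) = asin(13/69) = 10.8598°
wrap1 = π − 2β = 158.2805°
wrap2 = π + 2β = 201.7195°
tangent length = C·cosβ = 67.7643
L = r1·wrap1 + r2·wrap2 + 2·C·cosβ = 4·2.7625 + 17·3.5207 + 2·67.7643 = 206.4300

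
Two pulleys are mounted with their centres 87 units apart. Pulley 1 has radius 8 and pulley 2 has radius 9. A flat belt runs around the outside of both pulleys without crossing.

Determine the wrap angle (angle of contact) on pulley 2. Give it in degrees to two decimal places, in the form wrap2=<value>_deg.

open belt: β = asin((r2−r1)/C) = asin(1/87) = 0.6586°
wrap1 = π − 2β = 178.6828°
wrap2 = π + 2β = 181.3172°

wrap2=181.32_deg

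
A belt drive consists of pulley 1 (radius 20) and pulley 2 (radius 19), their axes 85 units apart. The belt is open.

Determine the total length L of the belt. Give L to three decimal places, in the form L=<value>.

L=292.534

open belt: β = asin((r2−r1)/C) = asin(-1/85) = -0.6741°
wrap1 = π − 2β = 181.3482°
wrap2 = π + 2β = 178.6518°
tangent length = C·cosβ = 84.9941
L = r1·wrap1 + r2·wrap2 + 2·C·cosβ = 20·3.1651 + 19·3.1181 + 2·84.9941 = 292.5339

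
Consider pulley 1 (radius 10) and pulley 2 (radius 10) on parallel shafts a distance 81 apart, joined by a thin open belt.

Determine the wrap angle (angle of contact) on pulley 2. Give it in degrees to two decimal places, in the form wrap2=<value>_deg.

wrap2=180.00_deg

open belt: β = asin((r2−r1)/C) = asin(0/81) = 0.0000°
wrap1 = π − 2β = 180.0000°
wrap2 = π + 2β = 180.0000°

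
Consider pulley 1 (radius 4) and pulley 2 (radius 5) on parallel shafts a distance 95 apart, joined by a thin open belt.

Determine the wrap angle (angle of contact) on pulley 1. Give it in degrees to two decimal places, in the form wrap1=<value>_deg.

open belt: β = asin((r2−r1)/C) = asin(1/95) = 0.6031°
wrap1 = π − 2β = 178.7938°
wrap2 = π + 2β = 181.2062°

wrap1=178.79_deg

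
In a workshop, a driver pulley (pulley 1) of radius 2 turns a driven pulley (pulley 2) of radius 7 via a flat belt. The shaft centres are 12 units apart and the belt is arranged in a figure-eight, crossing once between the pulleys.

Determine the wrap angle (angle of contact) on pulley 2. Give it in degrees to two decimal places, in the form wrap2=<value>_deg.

crossed belt: β = asin((r1+r2)/C) = asin(9/12) = 48.5904°
wrap1 = wrap2 = π + 2β = 277.1808°

wrap2=277.18_deg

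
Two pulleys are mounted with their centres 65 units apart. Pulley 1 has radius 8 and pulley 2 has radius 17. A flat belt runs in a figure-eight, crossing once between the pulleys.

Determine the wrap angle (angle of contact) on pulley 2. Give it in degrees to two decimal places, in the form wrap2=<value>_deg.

wrap2=225.24_deg

crossed belt: β = asin((r1+r2)/C) = asin(25/65) = 22.6199°
wrap1 = wrap2 = π + 2β = 225.2397°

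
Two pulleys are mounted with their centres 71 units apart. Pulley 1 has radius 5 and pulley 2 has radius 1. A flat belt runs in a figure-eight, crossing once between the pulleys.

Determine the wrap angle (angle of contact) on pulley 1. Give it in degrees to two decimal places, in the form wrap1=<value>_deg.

wrap1=189.70_deg

crossed belt: β = asin((r1+r2)/C) = asin(6/71) = 4.8477°
wrap1 = wrap2 = π + 2β = 189.6954°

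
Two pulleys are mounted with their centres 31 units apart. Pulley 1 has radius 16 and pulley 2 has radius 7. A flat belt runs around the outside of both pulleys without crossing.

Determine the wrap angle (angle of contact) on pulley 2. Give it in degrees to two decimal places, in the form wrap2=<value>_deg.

open belt: β = asin((r2−r1)/C) = asin(-9/31) = -16.8773°
wrap1 = π − 2β = 213.7545°
wrap2 = π + 2β = 146.2455°

wrap2=146.25_deg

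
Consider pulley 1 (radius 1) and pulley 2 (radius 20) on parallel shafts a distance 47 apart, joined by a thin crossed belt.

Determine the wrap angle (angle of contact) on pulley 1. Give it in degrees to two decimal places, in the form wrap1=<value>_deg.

crossed belt: β = asin((r1+r2)/C) = asin(21/47) = 26.5391°
wrap1 = wrap2 = π + 2β = 233.0782°

wrap1=233.08_deg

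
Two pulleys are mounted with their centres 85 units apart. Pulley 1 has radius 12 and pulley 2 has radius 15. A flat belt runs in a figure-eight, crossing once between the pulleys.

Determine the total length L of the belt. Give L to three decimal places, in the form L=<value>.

crossed belt: β = asin((r1+r2)/C) = asin(27/85) = 18.5207°
wrap1 = wrap2 = π + 2β = 217.0414°
tangent length = C·cosβ = 80.5978
L = (r1+r2)·wrap + 2·C·cosβ = 27·3.7881 + 2·80.5978 = 263.4739

L=263.474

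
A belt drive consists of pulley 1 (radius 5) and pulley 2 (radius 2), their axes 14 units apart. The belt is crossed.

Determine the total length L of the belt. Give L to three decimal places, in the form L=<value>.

L=53.570

crossed belt: β = asin((r1+r2)/C) = asin(7/14) = 30.0000°
wrap1 = wrap2 = π + 2β = 240.0000°
tangent length = C·cosβ = 12.1244
L = (r1+r2)·wrap + 2·C·cosβ = 7·4.1888 + 2·12.1244 = 53.5702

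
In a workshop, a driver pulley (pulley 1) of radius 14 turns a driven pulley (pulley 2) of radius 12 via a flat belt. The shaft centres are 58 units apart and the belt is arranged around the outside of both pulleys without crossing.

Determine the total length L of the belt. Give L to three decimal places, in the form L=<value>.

open belt: β = asin((r2−r1)/C) = asin(-2/58) = -1.9761°
wrap1 = π − 2β = 183.9522°
wrap2 = π + 2β = 176.0478°
tangent length = C·cosβ = 57.9655
L = r1·wrap1 + r2·wrap2 + 2·C·cosβ = 14·3.2106 + 12·3.0726 + 2·57.9655 = 197.7504

L=197.750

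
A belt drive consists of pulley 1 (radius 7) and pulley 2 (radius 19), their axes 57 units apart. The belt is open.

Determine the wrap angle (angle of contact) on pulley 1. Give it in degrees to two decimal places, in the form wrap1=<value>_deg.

wrap1=155.69_deg

open belt: β = asin((r2−r1)/C) = asin(12/57) = 12.1532°
wrap1 = π − 2β = 155.6936°
wrap2 = π + 2β = 204.3064°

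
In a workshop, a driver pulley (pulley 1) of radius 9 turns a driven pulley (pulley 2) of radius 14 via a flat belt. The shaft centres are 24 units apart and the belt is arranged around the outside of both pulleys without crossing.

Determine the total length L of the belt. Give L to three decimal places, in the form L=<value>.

open belt: β = asin((r2−r1)/C) = asin(5/24) = 12.0247°
wrap1 = π − 2β = 155.9506°
wrap2 = π + 2β = 204.0494°
tangent length = C·cosβ = 23.4734
L = r1·wrap1 + r2·wrap2 + 2·C·cosβ = 9·2.7219 + 14·3.5613 + 2·23.4734 = 121.3021

L=121.302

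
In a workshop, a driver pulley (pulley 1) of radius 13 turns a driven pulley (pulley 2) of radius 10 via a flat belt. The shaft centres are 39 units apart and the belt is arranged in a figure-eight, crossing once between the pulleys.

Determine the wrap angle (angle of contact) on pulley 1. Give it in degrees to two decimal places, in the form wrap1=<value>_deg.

wrap1=252.28_deg

crossed belt: β = asin((r1+r2)/C) = asin(23/39) = 36.1388°
wrap1 = wrap2 = π + 2β = 252.2776°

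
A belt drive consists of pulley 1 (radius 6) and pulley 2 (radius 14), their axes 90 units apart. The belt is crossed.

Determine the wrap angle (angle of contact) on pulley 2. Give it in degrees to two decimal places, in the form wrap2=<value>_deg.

crossed belt: β = asin((r1+r2)/C) = asin(20/90) = 12.8396°
wrap1 = wrap2 = π + 2β = 205.6792°

wrap2=205.68_deg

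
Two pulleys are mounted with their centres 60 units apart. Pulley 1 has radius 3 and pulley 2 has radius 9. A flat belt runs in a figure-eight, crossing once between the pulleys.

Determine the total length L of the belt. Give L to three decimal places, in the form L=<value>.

L=160.107

crossed belt: β = asin((r1+r2)/C) = asin(12/60) = 11.5370°
wrap1 = wrap2 = π + 2β = 203.0739°
tangent length = C·cosβ = 58.7878
L = (r1+r2)·wrap + 2·C·cosβ = 12·3.5443 + 2·58.7878 = 160.1072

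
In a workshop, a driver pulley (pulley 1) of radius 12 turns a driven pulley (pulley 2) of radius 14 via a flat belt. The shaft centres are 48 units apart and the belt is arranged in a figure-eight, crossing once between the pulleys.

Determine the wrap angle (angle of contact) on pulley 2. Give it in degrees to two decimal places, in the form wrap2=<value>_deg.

wrap2=245.59_deg

crossed belt: β = asin((r1+r2)/C) = asin(26/48) = 32.7972°
wrap1 = wrap2 = π + 2β = 245.5943°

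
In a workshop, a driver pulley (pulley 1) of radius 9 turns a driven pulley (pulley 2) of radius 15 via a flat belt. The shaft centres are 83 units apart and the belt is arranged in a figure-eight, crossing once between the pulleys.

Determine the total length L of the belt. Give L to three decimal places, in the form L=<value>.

L=248.388

crossed belt: β = asin((r1+r2)/C) = asin(24/83) = 16.8075°
wrap1 = wrap2 = π + 2β = 213.6149°
tangent length = C·cosβ = 79.4544
L = (r1+r2)·wrap + 2·C·cosβ = 24·3.7283 + 2·79.4544 = 248.3876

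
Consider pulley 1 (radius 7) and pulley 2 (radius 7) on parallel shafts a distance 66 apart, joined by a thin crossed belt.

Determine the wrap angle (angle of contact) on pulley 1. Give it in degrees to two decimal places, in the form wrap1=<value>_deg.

wrap1=204.49_deg

crossed belt: β = asin((r1+r2)/C) = asin(14/66) = 12.2467°
wrap1 = wrap2 = π + 2β = 204.4934°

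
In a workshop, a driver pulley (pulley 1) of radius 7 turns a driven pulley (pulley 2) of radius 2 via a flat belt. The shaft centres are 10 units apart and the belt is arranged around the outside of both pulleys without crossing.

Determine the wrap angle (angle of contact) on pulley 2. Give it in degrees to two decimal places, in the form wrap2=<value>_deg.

wrap2=120.00_deg

open belt: β = asin((r2−r1)/C) = asin(-5/10) = -30.0000°
wrap1 = π − 2β = 240.0000°
wrap2 = π + 2β = 120.0000°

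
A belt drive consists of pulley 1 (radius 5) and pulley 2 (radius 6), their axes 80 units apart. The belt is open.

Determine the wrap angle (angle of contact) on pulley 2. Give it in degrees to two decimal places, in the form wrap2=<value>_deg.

wrap2=181.43_deg

open belt: β = asin((r2−r1)/C) = asin(1/80) = 0.7162°
wrap1 = π − 2β = 178.5676°
wrap2 = π + 2β = 181.4324°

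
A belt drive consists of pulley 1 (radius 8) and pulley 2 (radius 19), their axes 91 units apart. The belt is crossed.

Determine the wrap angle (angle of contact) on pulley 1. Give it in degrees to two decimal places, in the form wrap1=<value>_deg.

crossed belt: β = asin((r1+r2)/C) = asin(27/91) = 17.2597°
wrap1 = wrap2 = π + 2β = 214.5194°

wrap1=214.52_deg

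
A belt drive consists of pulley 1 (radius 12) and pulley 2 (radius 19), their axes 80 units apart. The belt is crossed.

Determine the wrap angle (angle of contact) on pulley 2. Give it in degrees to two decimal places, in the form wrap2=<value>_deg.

wrap2=225.60_deg

crossed belt: β = asin((r1+r2)/C) = asin(31/80) = 22.7990°
wrap1 = wrap2 = π + 2β = 225.5981°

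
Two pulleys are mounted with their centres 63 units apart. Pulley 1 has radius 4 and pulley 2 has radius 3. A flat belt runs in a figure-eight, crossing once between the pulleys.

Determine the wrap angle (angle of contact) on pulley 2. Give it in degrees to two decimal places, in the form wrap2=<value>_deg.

wrap2=192.76_deg

crossed belt: β = asin((r1+r2)/C) = asin(7/63) = 6.3794°
wrap1 = wrap2 = π + 2β = 192.7587°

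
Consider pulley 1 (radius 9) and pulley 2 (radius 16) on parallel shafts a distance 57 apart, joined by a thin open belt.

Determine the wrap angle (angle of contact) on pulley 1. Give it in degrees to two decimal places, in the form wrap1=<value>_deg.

open belt: β = asin((r2−r1)/C) = asin(7/57) = 7.0541°
wrap1 = π − 2β = 165.8917°
wrap2 = π + 2β = 194.1083°

wrap1=165.89_deg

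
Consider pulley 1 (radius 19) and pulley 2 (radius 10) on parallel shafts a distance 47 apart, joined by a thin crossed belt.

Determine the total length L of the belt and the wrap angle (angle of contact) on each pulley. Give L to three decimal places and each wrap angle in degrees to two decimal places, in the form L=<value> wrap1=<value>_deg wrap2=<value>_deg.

crossed belt: β = asin((r1+r2)/C) = asin(29/47) = 38.0989°
wrap1 = wrap2 = π + 2β = 256.1979°
tangent length = C·cosβ = 36.9865
L = (r1+r2)·wrap + 2·C·cosβ = 29·4.4715 + 2·36.9865 = 203.6464

L=203.646 wrap1=256.20_deg wrap2=256.20_deg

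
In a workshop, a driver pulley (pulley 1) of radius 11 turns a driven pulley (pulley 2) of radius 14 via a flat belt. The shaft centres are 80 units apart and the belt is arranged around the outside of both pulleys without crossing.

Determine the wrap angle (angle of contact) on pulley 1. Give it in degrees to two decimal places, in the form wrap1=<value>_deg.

open belt: β = asin((r2−r1)/C) = asin(3/80) = 2.1491°
wrap1 = π − 2β = 175.7018°
wrap2 = π + 2β = 184.2982°

wrap1=175.70_deg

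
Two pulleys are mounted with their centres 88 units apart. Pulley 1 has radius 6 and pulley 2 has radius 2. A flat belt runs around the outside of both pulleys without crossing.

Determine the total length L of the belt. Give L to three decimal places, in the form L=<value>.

open belt: β = asin((r2−r1)/C) = asin(-4/88) = -2.6053°
wrap1 = π − 2β = 185.2105°
wrap2 = π + 2β = 174.7895°
tangent length = C·cosβ = 87.9090
L = r1·wrap1 + r2·wrap2 + 2·C·cosβ = 6·3.2325 + 2·3.0507 + 2·87.9090 = 201.3146

L=201.315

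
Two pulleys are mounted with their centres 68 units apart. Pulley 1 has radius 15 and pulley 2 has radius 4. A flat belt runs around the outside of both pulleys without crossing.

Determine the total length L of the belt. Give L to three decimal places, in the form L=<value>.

open belt: β = asin((r2−r1)/C) = asin(-11/68) = -9.3093°
wrap1 = π − 2β = 198.6187°
wrap2 = π + 2β = 161.3813°
tangent length = C·cosβ = 67.1044
L = r1·wrap1 + r2·wrap2 + 2·C·cosβ = 15·3.4665 + 4·2.8166 + 2·67.1044 = 197.4736

L=197.474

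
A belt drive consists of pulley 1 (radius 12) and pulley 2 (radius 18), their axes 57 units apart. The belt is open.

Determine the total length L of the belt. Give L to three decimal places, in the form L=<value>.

L=208.880

open belt: β = asin((r2−r1)/C) = asin(6/57) = 6.0423°
wrap1 = π − 2β = 167.9153°
wrap2 = π + 2β = 192.0847°
tangent length = C·cosβ = 56.6833
L = r1·wrap1 + r2·wrap2 + 2·C·cosβ = 12·2.9307 + 18·3.3525 + 2·56.6833 = 208.8799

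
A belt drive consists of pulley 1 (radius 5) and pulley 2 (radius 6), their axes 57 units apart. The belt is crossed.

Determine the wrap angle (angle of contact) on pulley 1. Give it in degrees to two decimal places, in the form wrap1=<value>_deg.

crossed belt: β = asin((r1+r2)/C) = asin(11/57) = 11.1269°
wrap1 = wrap2 = π + 2β = 202.2538°

wrap1=202.25_deg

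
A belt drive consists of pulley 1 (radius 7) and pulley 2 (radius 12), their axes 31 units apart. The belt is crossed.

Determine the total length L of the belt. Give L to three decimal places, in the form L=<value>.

crossed belt: β = asin((r1+r2)/C) = asin(19/31) = 37.7997°
wrap1 = wrap2 = π + 2β = 255.5994°
tangent length = C·cosβ = 24.4949
L = (r1+r2)·wrap + 2·C·cosβ = 19·4.4611 + 2·24.4949 = 133.7498

L=133.750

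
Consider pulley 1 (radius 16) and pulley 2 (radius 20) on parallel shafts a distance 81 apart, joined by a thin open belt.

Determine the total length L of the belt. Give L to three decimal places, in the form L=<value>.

L=275.295

open belt: β = asin((r2−r1)/C) = asin(4/81) = 2.8306°
wrap1 = π − 2β = 174.3389°
wrap2 = π + 2β = 185.6611°
tangent length = C·cosβ = 80.9012
L = r1·wrap1 + r2·wrap2 + 2·C·cosβ = 16·3.0428 + 20·3.2404 + 2·80.9012 = 275.2949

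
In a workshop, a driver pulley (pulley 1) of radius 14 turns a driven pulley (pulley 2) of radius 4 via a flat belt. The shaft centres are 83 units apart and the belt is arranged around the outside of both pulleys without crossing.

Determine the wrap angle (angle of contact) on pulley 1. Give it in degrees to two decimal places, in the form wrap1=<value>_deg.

wrap1=193.84_deg

open belt: β = asin((r2−r1)/C) = asin(-10/83) = -6.9199°
wrap1 = π − 2β = 193.8398°
wrap2 = π + 2β = 166.1602°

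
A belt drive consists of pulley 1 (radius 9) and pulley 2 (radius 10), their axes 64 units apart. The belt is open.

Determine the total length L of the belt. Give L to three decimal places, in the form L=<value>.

open belt: β = asin((r2−r1)/C) = asin(1/64) = 0.8953°
wrap1 = π − 2β = 178.2094°
wrap2 = π + 2β = 181.7906°
tangent length = C·cosβ = 63.9922
L = r1·wrap1 + r2·wrap2 + 2·C·cosβ = 9·3.1103 + 10·3.1728 + 2·63.9922 = 187.7059

L=187.706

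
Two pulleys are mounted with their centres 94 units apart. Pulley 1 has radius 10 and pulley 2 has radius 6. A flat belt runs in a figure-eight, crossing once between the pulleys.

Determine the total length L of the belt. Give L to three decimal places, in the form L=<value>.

L=240.996

crossed belt: β = asin((r1+r2)/C) = asin(16/94) = 9.8002°
wrap1 = wrap2 = π + 2β = 199.6004°
tangent length = C·cosβ = 92.6283
L = (r1+r2)·wrap + 2·C·cosβ = 16·3.4837 + 2·92.6283 = 240.9955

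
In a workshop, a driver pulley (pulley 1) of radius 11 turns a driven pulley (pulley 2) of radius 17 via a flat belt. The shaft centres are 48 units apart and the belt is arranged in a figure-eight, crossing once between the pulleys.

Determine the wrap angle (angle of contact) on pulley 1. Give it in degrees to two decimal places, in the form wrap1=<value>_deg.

wrap1=251.37_deg

crossed belt: β = asin((r1+r2)/C) = asin(28/48) = 35.6853°
wrap1 = wrap2 = π + 2β = 251.3707°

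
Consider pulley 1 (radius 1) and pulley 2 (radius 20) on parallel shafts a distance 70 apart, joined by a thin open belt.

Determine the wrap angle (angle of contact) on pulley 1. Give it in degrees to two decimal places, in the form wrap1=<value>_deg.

wrap1=148.50_deg

open belt: β = asin((r2−r1)/C) = asin(19/70) = 15.7493°
wrap1 = π − 2β = 148.5014°
wrap2 = π + 2β = 211.4986°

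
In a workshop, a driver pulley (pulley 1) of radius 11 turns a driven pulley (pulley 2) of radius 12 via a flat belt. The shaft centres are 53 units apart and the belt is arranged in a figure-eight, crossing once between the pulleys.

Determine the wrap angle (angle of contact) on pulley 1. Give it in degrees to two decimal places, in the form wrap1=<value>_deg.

crossed belt: β = asin((r1+r2)/C) = asin(23/53) = 25.7193°
wrap1 = wrap2 = π + 2β = 231.4386°

wrap1=231.44_deg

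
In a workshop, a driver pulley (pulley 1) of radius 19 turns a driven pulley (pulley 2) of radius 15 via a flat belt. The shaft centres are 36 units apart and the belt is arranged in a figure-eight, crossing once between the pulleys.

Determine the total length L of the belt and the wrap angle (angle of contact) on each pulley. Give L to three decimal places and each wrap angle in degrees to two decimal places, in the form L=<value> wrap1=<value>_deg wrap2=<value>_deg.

L=214.520 wrap1=321.62_deg wrap2=321.62_deg

crossed belt: β = asin((r1+r2)/C) = asin(34/36) = 70.8119°
wrap1 = wrap2 = π + 2β = 321.6237°
tangent length = C·cosβ = 11.8322
L = (r1+r2)·wrap + 2·C·cosβ = 34·5.6134 + 2·11.8322 = 214.5197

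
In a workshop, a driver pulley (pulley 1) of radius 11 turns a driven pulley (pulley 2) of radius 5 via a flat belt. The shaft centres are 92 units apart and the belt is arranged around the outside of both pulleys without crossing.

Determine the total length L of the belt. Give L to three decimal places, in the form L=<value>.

L=234.657

open belt: β = asin((r2−r1)/C) = asin(-6/92) = -3.7393°
wrap1 = π − 2β = 187.4787°
wrap2 = π + 2β = 172.5213°
tangent length = C·cosβ = 91.8041
L = r1·wrap1 + r2·wrap2 + 2·C·cosβ = 11·3.2721 + 5·3.0111 + 2·91.8041 = 234.6569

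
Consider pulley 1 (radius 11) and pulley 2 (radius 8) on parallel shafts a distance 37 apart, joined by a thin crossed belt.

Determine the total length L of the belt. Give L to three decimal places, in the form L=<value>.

crossed belt: β = asin((r1+r2)/C) = asin(19/37) = 30.8981°
wrap1 = wrap2 = π + 2β = 241.7963°
tangent length = C·cosβ = 31.7490
L = (r1+r2)·wrap + 2·C·cosβ = 19·4.2201 + 2·31.7490 = 143.6807

L=143.681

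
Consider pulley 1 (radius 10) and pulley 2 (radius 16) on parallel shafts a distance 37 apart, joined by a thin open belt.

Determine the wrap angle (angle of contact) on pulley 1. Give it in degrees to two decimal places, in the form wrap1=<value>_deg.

wrap1=161.34_deg

open belt: β = asin((r2−r1)/C) = asin(6/37) = 9.3324°
wrap1 = π − 2β = 161.3352°
wrap2 = π + 2β = 198.6648°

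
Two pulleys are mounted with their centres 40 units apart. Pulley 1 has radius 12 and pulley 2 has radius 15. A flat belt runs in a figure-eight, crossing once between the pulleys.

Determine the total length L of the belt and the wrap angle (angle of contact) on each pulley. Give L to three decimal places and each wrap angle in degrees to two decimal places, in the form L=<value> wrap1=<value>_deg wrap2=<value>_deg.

L=183.861 wrap1=264.91_deg wrap2=264.91_deg

crossed belt: β = asin((r1+r2)/C) = asin(27/40) = 42.4542°
wrap1 = wrap2 = π + 2β = 264.9083°
tangent length = C·cosβ = 29.5127
L = (r1+r2)·wrap + 2·C·cosβ = 27·4.6235 + 2·29.5127 = 183.8605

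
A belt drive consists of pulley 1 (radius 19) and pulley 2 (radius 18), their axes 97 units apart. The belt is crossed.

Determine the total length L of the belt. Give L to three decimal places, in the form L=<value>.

L=324.531

crossed belt: β = asin((r1+r2)/C) = asin(37/97) = 22.4231°
wrap1 = wrap2 = π + 2β = 224.8462°
tangent length = C·cosβ = 89.6660
L = (r1+r2)·wrap + 2·C·cosβ = 37·3.9243 + 2·89.6660 = 324.5315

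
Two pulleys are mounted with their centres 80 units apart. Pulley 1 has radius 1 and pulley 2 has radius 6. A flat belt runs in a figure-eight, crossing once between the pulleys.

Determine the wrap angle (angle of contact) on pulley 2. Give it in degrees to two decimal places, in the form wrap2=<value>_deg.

crossed belt: β = asin((r1+r2)/C) = asin(7/80) = 5.0198°
wrap1 = wrap2 = π + 2β = 190.0396°

wrap2=190.04_deg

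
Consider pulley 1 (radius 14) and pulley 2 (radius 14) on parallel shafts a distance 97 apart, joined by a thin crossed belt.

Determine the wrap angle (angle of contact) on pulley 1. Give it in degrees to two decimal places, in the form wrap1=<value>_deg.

wrap1=213.56_deg

crossed belt: β = asin((r1+r2)/C) = asin(28/97) = 16.7777°
wrap1 = wrap2 = π + 2β = 213.5555°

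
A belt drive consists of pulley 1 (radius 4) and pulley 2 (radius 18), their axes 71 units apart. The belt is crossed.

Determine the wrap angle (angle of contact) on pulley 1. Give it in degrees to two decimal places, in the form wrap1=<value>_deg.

crossed belt: β = asin((r1+r2)/C) = asin(22/71) = 18.0507°
wrap1 = wrap2 = π + 2β = 216.1015°

wrap1=216.10_deg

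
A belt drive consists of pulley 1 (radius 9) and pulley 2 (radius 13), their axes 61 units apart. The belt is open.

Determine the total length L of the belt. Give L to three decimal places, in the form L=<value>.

L=191.377

open belt: β = asin((r2−r1)/C) = asin(4/61) = 3.7598°
wrap1 = π − 2β = 172.4804°
wrap2 = π + 2β = 187.5196°
tangent length = C·cosβ = 60.8687
L = r1·wrap1 + r2·wrap2 + 2·C·cosβ = 9·3.0104 + 13·3.2728 + 2·60.8687 = 191.3774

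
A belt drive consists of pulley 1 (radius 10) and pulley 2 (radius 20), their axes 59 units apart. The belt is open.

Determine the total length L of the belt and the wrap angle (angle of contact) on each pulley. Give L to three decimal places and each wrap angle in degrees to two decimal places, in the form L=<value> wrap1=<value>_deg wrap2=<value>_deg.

L=213.947 wrap1=160.48_deg wrap2=199.52_deg

open belt: β = asin((r2−r1)/C) = asin(10/59) = 9.7583°
wrap1 = π − 2β = 160.4835°
wrap2 = π + 2β = 199.5165°
tangent length = C·cosβ = 58.1464
L = r1·wrap1 + r2·wrap2 + 2·C·cosβ = 10·2.8010 + 20·3.4822 + 2·58.1464 = 213.9468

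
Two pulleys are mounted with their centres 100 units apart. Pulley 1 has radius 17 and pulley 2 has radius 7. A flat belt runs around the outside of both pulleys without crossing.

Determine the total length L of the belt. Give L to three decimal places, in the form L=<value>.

L=276.399

open belt: β = asin((r2−r1)/C) = asin(-10/100) = -5.7392°
wrap1 = π − 2β = 191.4783°
wrap2 = π + 2β = 168.5217°
tangent length = C·cosβ = 99.4987
L = r1·wrap1 + r2·wrap2 + 2·C·cosβ = 17·3.3419 + 7·2.9413 + 2·99.4987 = 276.3991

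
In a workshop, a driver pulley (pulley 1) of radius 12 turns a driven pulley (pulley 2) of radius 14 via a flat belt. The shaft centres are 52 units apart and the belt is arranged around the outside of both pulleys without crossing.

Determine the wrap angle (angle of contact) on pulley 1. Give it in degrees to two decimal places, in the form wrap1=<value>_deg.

open belt: β = asin((r2−r1)/C) = asin(2/52) = 2.2042°
wrap1 = π − 2β = 175.5915°
wrap2 = π + 2β = 184.4085°

wrap1=175.59_deg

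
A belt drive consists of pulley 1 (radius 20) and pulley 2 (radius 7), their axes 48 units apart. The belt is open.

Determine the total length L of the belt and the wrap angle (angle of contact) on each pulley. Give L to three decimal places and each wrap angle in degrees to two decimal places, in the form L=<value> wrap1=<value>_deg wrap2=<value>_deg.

open belt: β = asin((r2−r1)/C) = asin(-13/48) = -15.7139°
wrap1 = π − 2β = 211.4277°
wrap2 = π + 2β = 148.5723°
tangent length = C·cosβ = 46.2061
L = r1·wrap1 + r2·wrap2 + 2·C·cosβ = 20·3.6901 + 7·2.5931 + 2·46.2061 = 184.3658

L=184.366 wrap1=211.43_deg wrap2=148.57_deg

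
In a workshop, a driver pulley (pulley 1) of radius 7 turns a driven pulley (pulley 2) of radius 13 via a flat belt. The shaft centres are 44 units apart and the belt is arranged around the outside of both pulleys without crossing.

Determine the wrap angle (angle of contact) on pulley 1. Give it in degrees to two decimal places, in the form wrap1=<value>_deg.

wrap1=164.33_deg

open belt: β = asin((r2−r1)/C) = asin(6/44) = 7.8375°
wrap1 = π − 2β = 164.3250°
wrap2 = π + 2β = 195.6750°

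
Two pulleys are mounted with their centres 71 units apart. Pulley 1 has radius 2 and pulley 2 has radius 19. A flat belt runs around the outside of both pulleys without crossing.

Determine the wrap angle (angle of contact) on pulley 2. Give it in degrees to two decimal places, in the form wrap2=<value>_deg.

wrap2=207.71_deg

open belt: β = asin((r2−r1)/C) = asin(17/71) = 13.8533°
wrap1 = π − 2β = 152.2934°
wrap2 = π + 2β = 207.7066°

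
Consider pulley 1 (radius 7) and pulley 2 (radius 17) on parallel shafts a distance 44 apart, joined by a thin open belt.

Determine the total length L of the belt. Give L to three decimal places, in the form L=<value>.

L=165.681

open belt: β = asin((r2−r1)/C) = asin(10/44) = 13.1366°
wrap1 = π − 2β = 153.7269°
wrap2 = π + 2β = 206.2731°
tangent length = C·cosβ = 42.8486
L = r1·wrap1 + r2·wrap2 + 2·C·cosβ = 7·2.6830 + 17·3.6001 + 2·42.8486 = 165.6809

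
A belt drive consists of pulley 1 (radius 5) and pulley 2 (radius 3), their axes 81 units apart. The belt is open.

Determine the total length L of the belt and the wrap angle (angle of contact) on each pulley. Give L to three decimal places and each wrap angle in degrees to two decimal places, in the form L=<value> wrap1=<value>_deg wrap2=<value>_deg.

L=187.182 wrap1=182.83_deg wrap2=177.17_deg

open belt: β = asin((r2−r1)/C) = asin(-2/81) = -1.4149°
wrap1 = π − 2β = 182.8297°
wrap2 = π + 2β = 177.1703°
tangent length = C·cosβ = 80.9753
L = r1·wrap1 + r2·wrap2 + 2·C·cosβ = 5·3.1910 + 3·3.0922 + 2·80.9753 = 187.1821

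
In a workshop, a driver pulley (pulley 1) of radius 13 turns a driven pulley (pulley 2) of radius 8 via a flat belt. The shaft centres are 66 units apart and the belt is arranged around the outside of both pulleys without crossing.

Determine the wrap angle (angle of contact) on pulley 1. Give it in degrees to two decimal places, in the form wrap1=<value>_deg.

open belt: β = asin((r2−r1)/C) = asin(-5/66) = -4.3448°
wrap1 = π − 2β = 188.6895°
wrap2 = π + 2β = 171.3105°

wrap1=188.69_deg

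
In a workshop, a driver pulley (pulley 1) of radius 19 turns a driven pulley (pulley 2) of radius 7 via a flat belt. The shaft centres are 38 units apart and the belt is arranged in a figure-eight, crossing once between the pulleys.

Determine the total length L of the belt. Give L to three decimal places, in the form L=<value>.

crossed belt: β = asin((r1+r2)/C) = asin(26/38) = 43.1736°
wrap1 = wrap2 = π + 2β = 266.3471°
tangent length = C·cosβ = 27.7128
L = (r1+r2)·wrap + 2·C·cosβ = 26·4.6486 + 2·27.7128 = 176.2901

L=176.290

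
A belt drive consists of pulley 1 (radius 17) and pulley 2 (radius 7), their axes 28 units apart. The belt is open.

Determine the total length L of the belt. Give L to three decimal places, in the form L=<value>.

open belt: β = asin((r2−r1)/C) = asin(-10/28) = -20.9248°
wrap1 = π − 2β = 221.8497°
wrap2 = π + 2β = 138.1503°
tangent length = C·cosβ = 26.1534
L = r1·wrap1 + r2·wrap2 + 2·C·cosβ = 17·3.8720 + 7·2.4112 + 2·26.1534 = 135.0092

L=135.009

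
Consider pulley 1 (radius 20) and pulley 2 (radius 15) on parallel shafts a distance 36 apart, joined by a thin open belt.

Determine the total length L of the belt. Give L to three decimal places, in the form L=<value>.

open belt: β = asin((r2−r1)/C) = asin(-5/36) = -7.9836°
wrap1 = π − 2β = 195.9671°
wrap2 = π + 2β = 164.0329°
tangent length = C·cosβ = 35.6511
L = r1·wrap1 + r2·wrap2 + 2·C·cosβ = 20·3.4203 + 15·2.8629 + 2·35.6511 = 182.6513

L=182.651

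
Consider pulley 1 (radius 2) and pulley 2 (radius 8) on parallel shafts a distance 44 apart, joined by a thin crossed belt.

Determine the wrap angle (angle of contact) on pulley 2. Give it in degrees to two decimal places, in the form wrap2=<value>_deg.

wrap2=206.27_deg

crossed belt: β = asin((r1+r2)/C) = asin(10/44) = 13.1366°
wrap1 = wrap2 = π + 2β = 206.2731°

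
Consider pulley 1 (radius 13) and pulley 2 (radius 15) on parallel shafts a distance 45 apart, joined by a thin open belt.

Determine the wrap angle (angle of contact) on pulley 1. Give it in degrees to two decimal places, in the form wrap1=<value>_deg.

wrap1=174.91_deg

open belt: β = asin((r2−r1)/C) = asin(2/45) = 2.5473°
wrap1 = π − 2β = 174.9054°
wrap2 = π + 2β = 185.0946°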